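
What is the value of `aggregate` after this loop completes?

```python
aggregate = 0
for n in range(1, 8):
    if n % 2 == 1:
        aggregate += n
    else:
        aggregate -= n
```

Add odd, subtract even
`aggregate` takes the values: 0 → 1 → -1 → 2 → -2 → 3 → -3 → 4

Answer: 4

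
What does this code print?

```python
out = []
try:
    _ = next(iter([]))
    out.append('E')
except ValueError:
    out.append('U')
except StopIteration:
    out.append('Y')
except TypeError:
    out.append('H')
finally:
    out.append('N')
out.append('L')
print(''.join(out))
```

Execution trace: 'Y' (except StopIteration) → 'N' (finally) → 'L' (after the try/except). Output: YNL

Answer: YNL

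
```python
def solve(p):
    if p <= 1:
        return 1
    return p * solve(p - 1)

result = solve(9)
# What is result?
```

solve(9) = 9 * 8 * 7 * 6 * 5 * 4 * 3 * 2 * 1 = 362880

Answer: 362880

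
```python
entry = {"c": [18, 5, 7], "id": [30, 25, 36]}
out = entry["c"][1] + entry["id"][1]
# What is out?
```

Trace:
`entry = {"c": [18, 5, 7], "id": [30, 25, 36]}` → entry = {'c': [18, 5, 7], 'id': [30, 25, 36]}
`out = entry["c"][1] + entry["id"][1]` → out = 30
So out = 30

Answer: 30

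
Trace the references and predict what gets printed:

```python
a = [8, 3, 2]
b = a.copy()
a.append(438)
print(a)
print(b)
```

Key concept: list.copy() creates independent copy.
Step by step:
`a = [8, 3, 2]` → a = [8, 3, 2]
`b = a.copy()` → b = [8, 3, 2]
`a.append(438)` → a = [8, 3, 2, 438]
`print(a)` → prints [8, 3, 2, 438]
`print(b)` → prints [8, 3, 2]

Answer:
[8, 3, 2, 438]
[8, 3, 2]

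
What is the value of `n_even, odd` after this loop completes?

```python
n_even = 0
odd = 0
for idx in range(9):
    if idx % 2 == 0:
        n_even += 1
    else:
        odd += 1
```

Count evens and odds in range(9)
`n_even, odd` takes the values: (0, 0) → (1, 0) → (1, 1) → (2, 1) → (2, 2) → (3, 2) → (3, 3) → (4, 3) → (4, 4) → (5, 4)

Answer: 5, 4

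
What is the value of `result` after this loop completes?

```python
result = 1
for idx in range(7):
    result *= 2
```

2^7 = 128
`result` takes the values: 1 → 2 → 4 → 8 → 16 → 32 → 64 → 128

Answer: 128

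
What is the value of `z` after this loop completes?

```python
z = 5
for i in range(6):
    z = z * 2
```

Multiply by 2, 6 times: 5 * 2^6 = 320
`z` takes the values: 5 → 10 → 20 → 40 → 80 → 160 → 320

Answer: 320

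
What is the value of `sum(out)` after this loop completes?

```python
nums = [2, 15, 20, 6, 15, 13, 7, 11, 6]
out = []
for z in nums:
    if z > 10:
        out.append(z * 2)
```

Sum of doubled values > 10
`out` takes the values: [] → [30] → [30, 40] → [30, 40, 30] → [30, 40, 30, 26] → [30, 40, 30, 26, 22]
So `sum(out)` = 148

Answer: 148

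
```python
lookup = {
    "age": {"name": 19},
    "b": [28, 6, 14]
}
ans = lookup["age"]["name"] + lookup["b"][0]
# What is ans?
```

Trace:
`lookup = { ...` → lookup = {'age': {'name': 19}, 'b': [28, 6, 14]}
`ans = lookup["age"]["name"] + lookup["b"][0]` → ans = 47
So ans = 47

Answer: 47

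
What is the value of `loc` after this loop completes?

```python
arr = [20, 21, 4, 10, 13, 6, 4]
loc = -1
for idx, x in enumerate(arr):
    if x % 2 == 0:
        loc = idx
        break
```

First even number index in [20, 21, 4, 10, 13, 6, 4]
`loc` takes the values: -1 → 0

Answer: 0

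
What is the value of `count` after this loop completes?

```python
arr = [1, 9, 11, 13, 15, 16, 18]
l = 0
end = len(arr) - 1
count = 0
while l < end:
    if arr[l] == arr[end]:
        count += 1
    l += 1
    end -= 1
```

Count matching pairs from ends
`count` takes the values: 0

Answer: 0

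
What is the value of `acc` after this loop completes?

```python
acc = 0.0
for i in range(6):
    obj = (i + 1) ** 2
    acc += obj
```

Sum of squared losses 1² + 2² + ... + 6²
`acc` takes the values: 0.0 → 1.0 → 5.0 → 14.0 → 30.0 → 55.0 → 91.0

Answer: 91.0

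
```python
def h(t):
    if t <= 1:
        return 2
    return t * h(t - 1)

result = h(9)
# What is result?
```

h(9) = 9 * 8 * 7 * 6 * 5 * 4 * 3 * 2 * 2 = 725760

Answer: 725760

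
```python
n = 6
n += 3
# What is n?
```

Trace:
`n = 6` → n = 6
`n += 3` → n = 9
So n = 9

Answer: 9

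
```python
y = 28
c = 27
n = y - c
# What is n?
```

Trace:
`y = 28` → y = 28
`c = 27` → c = 27
`n = y - c` → n = 1
So n = 1

Answer: 1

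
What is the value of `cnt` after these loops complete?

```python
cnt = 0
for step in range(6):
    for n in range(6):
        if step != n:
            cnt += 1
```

6² - 6 (exclude diagonal)
`cnt` takes the values: 0 → 1 → 2 → 3 → 4 → 5 → 6 → 7 → 8 → 9 → 10 → 11 → 12 → 13 → 14 → 15 → 16 → 17 → 18 → 19 → 20 → 21 → 22 → 23 → 24 → 25 → 26 → 27 → 28 → 29 → 30

Answer: 30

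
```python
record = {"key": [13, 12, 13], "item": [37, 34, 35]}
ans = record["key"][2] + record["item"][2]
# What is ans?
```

Trace:
`record = {"key": [13, 12, 13], "item": [37, 34, 35]}` → record = {'key': [13, 12, 13], 'item': [37, 34, 35]}
`ans = record["key"][2] + record["item"][2]` → ans = 48
So ans = 48

Answer: 48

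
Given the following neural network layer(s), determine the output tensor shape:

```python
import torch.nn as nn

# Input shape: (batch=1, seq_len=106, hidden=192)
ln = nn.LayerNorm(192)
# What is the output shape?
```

Input: (1, 106, 192) -> Output: (1, 106, 192)

Answer: (1, 106, 192)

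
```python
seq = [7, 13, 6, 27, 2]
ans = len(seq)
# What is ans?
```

Trace:
`seq = [7, 13, 6, 27, 2]` → seq = [7, 13, 6, 27, 2]
`ans = len(seq)` → ans = 5
So ans = 5

Answer: 5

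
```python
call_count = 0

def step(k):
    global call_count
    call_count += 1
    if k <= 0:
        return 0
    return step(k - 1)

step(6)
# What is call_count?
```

Linear recursion stepping by 1: 7 calls from k=6 down to ≤0.

Answer: 7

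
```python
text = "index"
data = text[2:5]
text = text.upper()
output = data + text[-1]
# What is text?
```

Trace:
`text = "index"` → text = 'index'
`data = text[2:5]` → data = 'dex'
`text = text.upper()` → text = 'INDEX'
`output = data + text[-1]` → output = 'dexX'
So text = 'INDEX'

Answer: 'INDEX'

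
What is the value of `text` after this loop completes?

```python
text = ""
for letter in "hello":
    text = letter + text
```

Reverse 'hello'
`text` takes the values: "" → "h" → "eh" → "leh" → "lleh" → "olleh"

Answer: "olleh"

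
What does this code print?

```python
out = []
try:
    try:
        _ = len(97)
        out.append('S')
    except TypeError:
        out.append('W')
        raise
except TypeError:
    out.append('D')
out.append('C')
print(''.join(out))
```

Execution trace: 'W' (inner except TypeError) → 'D' (outer except TypeError) → 'C' (after the try/except). Output: WDC

Answer: WDC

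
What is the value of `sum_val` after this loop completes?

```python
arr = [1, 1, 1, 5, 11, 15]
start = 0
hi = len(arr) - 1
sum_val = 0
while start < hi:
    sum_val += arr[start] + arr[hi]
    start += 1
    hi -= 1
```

Sum of pairs from ends
`sum_val` takes the values: 0 → 16 → 28 → 34

Answer: 34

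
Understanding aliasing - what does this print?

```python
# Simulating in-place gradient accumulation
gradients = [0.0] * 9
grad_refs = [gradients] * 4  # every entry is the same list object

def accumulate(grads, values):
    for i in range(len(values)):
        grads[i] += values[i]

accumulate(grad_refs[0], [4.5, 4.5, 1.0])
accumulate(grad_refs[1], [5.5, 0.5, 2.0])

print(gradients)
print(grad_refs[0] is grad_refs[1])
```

Key concept: gradient accumulation aliasing.
Step by step:
`gradients = [0.0] * 9` → gradients = [0.0, 0.0, 0.0, 0.0, 0.0, 0.0, 0.0, 0.0, 0.0]
`grad_refs = [gradients] * 4` → grad_refs = [[0.0, 0.0, 0.0, 0.0, 0.0, 0.0, 0.0, 0.0, 0.0], [0.0, 0.0, 0.0, 0.0, 0.0, 0.0, 0.0, 0.0, 0.0], [0.0, 0.0, 0.0, 0.0, 0.0, 0.0, 0.0, 0.0, 0.0], [0.0, 0.0, 0.0, 0.0, 0.0, 0.0, 0.0, 0.0, 0.0]]
`accumulate(grad_refs[0], [4.5, 4.5, 1.0])` → gradients = [4.5, 4.5, 1.0, 0.0, 0.0, 0.0, 0.0, 0.0, 0.0]; grad_refs = [[4.5, 4.5, 1.0, 0.0, 0.0, 0.0, 0.0, 0.0, 0.0], [4.5, 4.5, 1.0, 0.0, 0.0, 0.0, 0.0, 0.0, 0.0], [4.5, 4.5, 1.0, 0.0, 0.0, 0.0, 0.0, 0.0, 0.0], [4.5, 4.5, 1.0, 0.0, 0.0, 0.0, 0.0, 0.0, 0.0]]
`accumulate(grad_refs[1], [5.5, 0.5, 2.0])` → gradients = [10.0, 5.0, 3.0, 0.0, 0.0, 0.0, 0.0, 0.0, 0.0]; grad_refs = [[10.0, 5.0, 3.0, 0.0, 0.0, 0.0, 0.0, 0.0, 0.0], [10.0, 5.0, 3.0, 0.0, 0.0, 0.0, 0.0, 0.0, 0.0], [10.0, 5.0, 3.0, 0.0, 0.0, 0.0, 0.0, 0.0, 0.0], [10.0, 5.0, 3.0, 0.0, 0.0, 0.0, 0.0, 0.0, 0.0]]
`print(gradients)` → prints [10.0, 5.0, 3.0, 0.0, 0.0, 0.0, 0.0, 0.0, 0.0]
`print(grad_refs[0] is grad_refs[1])` → prints True

Answer:
[10.0, 5.0, 3.0, 0.0, 0.0, 0.0, 0.0, 0.0, 0.0]
True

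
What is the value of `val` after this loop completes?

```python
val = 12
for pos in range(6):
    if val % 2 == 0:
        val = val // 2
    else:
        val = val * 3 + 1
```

Collatz-style transformation from 12
`val` takes the values: 12 → 6 → 3 → 10 → 5 → 16 → 8

Answer: 8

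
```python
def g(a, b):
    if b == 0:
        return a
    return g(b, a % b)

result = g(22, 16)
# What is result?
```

g(22, 16) -> g(16, 6) -> g(6, 4) -> g(4, 2) -> g(2, 0) -> 2

Answer: 2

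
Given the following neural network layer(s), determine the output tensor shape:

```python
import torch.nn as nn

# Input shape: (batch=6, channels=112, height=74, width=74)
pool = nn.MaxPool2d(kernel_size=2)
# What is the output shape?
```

Input: (6, 112, 74, 74) -> Output: (6, 112, 37, 37)

Answer: (6, 112, 37, 37)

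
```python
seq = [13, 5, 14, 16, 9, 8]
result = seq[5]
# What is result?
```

Trace:
`seq = [13, 5, 14, 16, 9, 8]` → seq = [13, 5, 14, 16, 9, 8]
`result = seq[5]` → result = 8
So result = 8

Answer: 8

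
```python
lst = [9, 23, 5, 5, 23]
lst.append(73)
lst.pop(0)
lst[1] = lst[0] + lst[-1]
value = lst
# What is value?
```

Trace:
`lst = [9, 23, 5, 5, 23]` → lst = [9, 23, 5, 5, 23]
`lst.append(73)` → lst = [9, 23, 5, 5, 23, 73]
`lst.pop(0)` → lst = [23, 5, 5, 23, 73]
`lst[1] = lst[0] + lst[-1]` → lst = [23, 96, 5, 23, 73]
`value = lst` → value = [23, 96, 5, 23, 73]
So value = [23, 96, 5, 23, 73]

Answer: [23, 96, 5, 23, 73]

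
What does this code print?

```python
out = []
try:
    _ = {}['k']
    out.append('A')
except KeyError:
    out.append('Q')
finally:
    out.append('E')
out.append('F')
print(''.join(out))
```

Execution trace: 'Q' (except KeyError) → 'E' (finally) → 'F' (after the try/except). Output: QEF

Answer: QEF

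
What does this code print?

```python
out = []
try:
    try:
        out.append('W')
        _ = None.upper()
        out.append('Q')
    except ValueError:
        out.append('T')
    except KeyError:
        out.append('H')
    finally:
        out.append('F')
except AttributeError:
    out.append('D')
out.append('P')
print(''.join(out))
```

Execution trace: 'W' (try body) → 'F' (finally) → 'D' (outer except AttributeError) → 'P' (after the try/except). Output: WFDP

Answer: WFDP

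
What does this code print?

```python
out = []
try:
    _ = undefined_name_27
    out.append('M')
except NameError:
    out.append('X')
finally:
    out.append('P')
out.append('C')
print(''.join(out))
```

Execution trace: 'X' (except NameError) → 'P' (finally) → 'C' (after the try/except). Output: XPC

Answer: XPC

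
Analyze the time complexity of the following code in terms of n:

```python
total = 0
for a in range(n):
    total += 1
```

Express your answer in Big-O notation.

Each loop level contributes: n. Multiplying the contributions gives O(n).

Answer: O(n)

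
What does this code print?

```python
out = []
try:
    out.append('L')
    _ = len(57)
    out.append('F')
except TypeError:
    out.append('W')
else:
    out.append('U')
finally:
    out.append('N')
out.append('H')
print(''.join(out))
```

Execution trace: 'L' (try body) → 'W' (except TypeError) → 'N' (finally) → 'H' (after the try/except). Output: LWNH

Answer: LWNH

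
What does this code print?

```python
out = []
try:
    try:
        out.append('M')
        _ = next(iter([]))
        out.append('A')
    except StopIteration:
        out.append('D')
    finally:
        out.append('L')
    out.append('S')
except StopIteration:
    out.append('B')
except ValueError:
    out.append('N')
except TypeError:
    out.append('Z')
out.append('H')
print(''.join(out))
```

Execution trace: 'M' (inner try body) → 'D' (inner except StopIteration) → 'L' (inner finally) → 'S' (try body, no exception) → 'H' (after the try/except). Output: MDLSH

Answer: MDLSH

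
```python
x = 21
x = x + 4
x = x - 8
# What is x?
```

Trace:
`x = 21` → x = 21
`x = x + 4` → x = 25
`x = x - 8` → x = 17
So x = 17

Answer: 17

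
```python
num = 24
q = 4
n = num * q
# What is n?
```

Trace:
`num = 24` → num = 24
`q = 4` → q = 4
`n = num * q` → n = 96
So n = 96

Answer: 96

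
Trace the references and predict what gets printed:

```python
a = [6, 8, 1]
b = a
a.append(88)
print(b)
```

Key concept: basic list aliasing.
Step by step:
`a = [6, 8, 1]` → a = [6, 8, 1]
`b = a` → b = [6, 8, 1] (same object as a)
`a.append(88)` → a = [6, 8, 1, 88] (same object as b); b = [6, 8, 1, 88] (same object as a)
`print(b)` → prints [6, 8, 1, 88]

Answer: [6, 8, 1, 88]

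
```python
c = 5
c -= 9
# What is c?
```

Trace:
`c = 5` → c = 5
`c -= 9` → c = -4
So c = -4

Answer: -4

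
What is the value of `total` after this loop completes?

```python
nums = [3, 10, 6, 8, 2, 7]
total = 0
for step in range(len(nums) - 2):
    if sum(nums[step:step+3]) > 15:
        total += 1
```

Count windows with sum > 15
`total` takes the values: 0 → 1 → 2 → 3 → 4

Answer: 4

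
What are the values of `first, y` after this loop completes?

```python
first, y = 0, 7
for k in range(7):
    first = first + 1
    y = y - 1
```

first goes 0→7, y goes 7→0
`first, y` takes the values: (0, 7) → (1, 7) → (1, 6) → (2, 6) → (2, 5) → (3, 5) → (3, 4) → (4, 4) → (4, 3) → (5, 3) → (5, 2) → (6, 2) → (6, 1) → (7, 1) → (7, 0)

Answer: 7, 0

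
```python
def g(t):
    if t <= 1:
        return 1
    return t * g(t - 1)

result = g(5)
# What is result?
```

g(5) = 5 * 4 * 3 * 2 * 1 = 120

Answer: 120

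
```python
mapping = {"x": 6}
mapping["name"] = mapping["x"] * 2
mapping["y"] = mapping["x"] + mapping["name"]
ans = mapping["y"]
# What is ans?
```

Trace:
`mapping = {"x": 6}` → mapping = {'x': 6}
`mapping["name"] = mapping["x"] * 2` → mapping = {'x': 6, 'name': 12}
`mapping["y"] = mapping["x"] + mapping["name"]` → mapping = {'x': 6, 'name': 12, 'y': 18}
`ans = mapping["y"]` → ans = 18
So ans = 18

Answer: 18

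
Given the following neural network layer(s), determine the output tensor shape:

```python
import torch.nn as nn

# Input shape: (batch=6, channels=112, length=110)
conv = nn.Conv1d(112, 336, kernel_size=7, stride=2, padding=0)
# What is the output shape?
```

Input: (6, 112, 110) -> Output: (6, 336, 52)

Answer: (6, 336, 52)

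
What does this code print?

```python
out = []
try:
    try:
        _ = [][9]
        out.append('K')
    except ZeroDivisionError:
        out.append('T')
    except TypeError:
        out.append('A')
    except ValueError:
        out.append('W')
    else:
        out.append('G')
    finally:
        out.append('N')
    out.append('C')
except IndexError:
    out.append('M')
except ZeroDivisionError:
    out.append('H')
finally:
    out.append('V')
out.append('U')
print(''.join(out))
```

Execution trace: 'N' (inner finally) → 'M' (except IndexError) → 'V' (finally) → 'U' (after the try/except). Output: NMVU

Answer: NMVU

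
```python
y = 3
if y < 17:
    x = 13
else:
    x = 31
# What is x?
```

Trace:
`y = 3` → y = 3
`if y < 17: ...` → y < 17 is True → x = 13
So x = 13

Answer: 13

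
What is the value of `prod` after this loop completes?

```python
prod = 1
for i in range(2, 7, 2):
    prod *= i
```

Product of even numbers 2 to 6
`prod` takes the values: 1 → 2 → 8 → 48

Answer: 48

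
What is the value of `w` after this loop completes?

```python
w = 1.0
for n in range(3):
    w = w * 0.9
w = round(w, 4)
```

Exponential decay: 1.0 * 0.9^3
`w` takes the values: 1.0 → 0.9 → 0.81 → 0.729

Answer: 0.729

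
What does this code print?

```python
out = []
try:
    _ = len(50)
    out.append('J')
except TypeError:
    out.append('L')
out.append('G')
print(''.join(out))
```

Execution trace: 'L' (except TypeError) → 'G' (after the try/except). Output: LG

Answer: LG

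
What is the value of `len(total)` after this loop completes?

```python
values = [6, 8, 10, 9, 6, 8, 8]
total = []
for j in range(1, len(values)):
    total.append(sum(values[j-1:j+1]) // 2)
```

Number of 2-element averages
`total` takes the values: [] → [7] → [7, 9] → [7, 9, 9] → [7, 9, 9, 7] → [7, 9, 9, 7, 7] → [7, 9, 9, 7, 7, 8]
So `len(total)` = 6

Answer: 6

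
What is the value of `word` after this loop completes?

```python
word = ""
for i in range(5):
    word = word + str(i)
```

Concatenate digits 0 to 4
`word` takes the values: "" → "0" → "01" → "012" → "0123" → "01234"

Answer: "01234"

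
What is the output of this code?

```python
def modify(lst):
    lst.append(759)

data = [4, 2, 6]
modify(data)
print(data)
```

Key concept: function modifies passed list.
Step by step:
`data = [4, 2, 6]` → data = [4, 2, 6]
`modify(data)` → data = [4, 2, 6, 759]
`print(data)` → prints [4, 2, 6, 759]

Answer: [4, 2, 6, 759]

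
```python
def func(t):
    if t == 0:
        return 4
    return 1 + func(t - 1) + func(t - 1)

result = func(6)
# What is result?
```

func(t) = 1 + 2·func(t-1), func(0)=4. Closed form: (4+1)·2^6 - 1 = 319.

Answer: 319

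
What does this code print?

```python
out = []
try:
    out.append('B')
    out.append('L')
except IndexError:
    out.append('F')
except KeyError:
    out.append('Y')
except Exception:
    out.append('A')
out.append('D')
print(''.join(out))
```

Execution trace: 'B' (try body) → 'L' (try body, no exception) → 'D' (after the try/except). Output: BLD

Answer: BLD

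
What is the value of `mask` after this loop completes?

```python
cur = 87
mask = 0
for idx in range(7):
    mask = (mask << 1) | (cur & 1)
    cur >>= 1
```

Reverse lowest 7 bits of 87
`mask` takes the values: 0 → 1 → 3 → 7 → 14 → 29 → 58 → 117

Answer: 117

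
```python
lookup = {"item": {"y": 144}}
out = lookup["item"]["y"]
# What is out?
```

Trace:
`lookup = {"item": {"y": 144}}` → lookup = {'item': {'y': 144}}
`out = lookup["item"]["y"]` → out = 144
So out = 144

Answer: 144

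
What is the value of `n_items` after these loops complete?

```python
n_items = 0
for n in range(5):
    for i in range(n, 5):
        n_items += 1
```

Upper triangle: 5 + 4 + ... + 1
`n_items` takes the values: 0 → 1 → 2 → 3 → 4 → 5 → 6 → 7 → 8 → 9 → 10 → 11 → 12 → 13 → 14 → 15

Answer: 15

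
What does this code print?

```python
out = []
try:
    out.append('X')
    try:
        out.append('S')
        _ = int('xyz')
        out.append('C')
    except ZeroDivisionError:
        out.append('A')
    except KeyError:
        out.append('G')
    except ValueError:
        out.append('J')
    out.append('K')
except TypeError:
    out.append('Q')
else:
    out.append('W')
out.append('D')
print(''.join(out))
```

Execution trace: 'X' (try body) → 'S' (inner try body) → 'J' (inner except ValueError) → 'K' (try body, no exception) → 'W' (else) → 'D' (after the try/except). Output: XSJKWD

Answer: XSJKWD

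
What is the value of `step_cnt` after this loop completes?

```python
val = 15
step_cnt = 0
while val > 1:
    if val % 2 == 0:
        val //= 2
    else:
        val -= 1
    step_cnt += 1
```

Steps to reduce 15 to 1
`step_cnt` takes the values: 0 → 1 → 2 → 3 → 4 → 5 → 6

Answer: 6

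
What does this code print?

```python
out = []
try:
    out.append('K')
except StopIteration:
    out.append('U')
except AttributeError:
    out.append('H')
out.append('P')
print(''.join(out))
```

Execution trace: 'K' (try body, no exception) → 'P' (after the try/except). Output: KP

Answer: KP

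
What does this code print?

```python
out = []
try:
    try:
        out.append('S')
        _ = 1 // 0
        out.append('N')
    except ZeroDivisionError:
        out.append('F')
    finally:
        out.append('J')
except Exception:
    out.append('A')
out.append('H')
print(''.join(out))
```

Execution trace: 'S' (inner try body) → 'F' (inner except ZeroDivisionError) → 'J' (inner finally) → 'H' (after the try/except). Output: SFJH

Answer: SFJH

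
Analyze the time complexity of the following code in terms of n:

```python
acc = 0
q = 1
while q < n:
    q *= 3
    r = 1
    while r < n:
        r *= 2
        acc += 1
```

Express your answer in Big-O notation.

Each loop level contributes: log n × log n. Multiplying the contributions gives O(log² n).

Answer: O(log² n)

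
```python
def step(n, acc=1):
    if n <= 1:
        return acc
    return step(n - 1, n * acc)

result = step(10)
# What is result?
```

Accumulator trace (n, acc): (10, 1) -> (9, 10) -> (8, 90) -> (7, 720) -> (6, 5040) -> (5, 30240) -> (4, 151200) -> (3, 604800) -> (2, 1814400) -> (1, 3628800) -> return 3628800

Answer: 3628800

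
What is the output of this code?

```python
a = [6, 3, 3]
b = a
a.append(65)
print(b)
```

Key concept: basic list aliasing.
Step by step:
`a = [6, 3, 3]` → a = [6, 3, 3]
`b = a` → b = [6, 3, 3] (same object as a)
`a.append(65)` → a = [6, 3, 3, 65] (same object as b); b = [6, 3, 3, 65] (same object as a)
`print(b)` → prints [6, 3, 3, 65]

Answer: [6, 3, 3, 65]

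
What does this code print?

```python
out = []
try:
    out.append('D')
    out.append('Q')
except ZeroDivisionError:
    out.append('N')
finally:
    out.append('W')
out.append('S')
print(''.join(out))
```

Execution trace: 'D' (try body) → 'Q' (try body, no exception) → 'W' (finally) → 'S' (after the try/except). Output: DQWS

Answer: DQWS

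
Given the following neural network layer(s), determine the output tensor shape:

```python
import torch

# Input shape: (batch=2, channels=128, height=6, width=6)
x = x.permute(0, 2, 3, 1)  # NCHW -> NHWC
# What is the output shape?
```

Input: (2, 128, 6, 6) -> Output: (2, 6, 6, 128)

Answer: (2, 6, 6, 128)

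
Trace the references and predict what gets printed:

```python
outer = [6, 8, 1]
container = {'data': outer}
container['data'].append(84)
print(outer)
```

Key concept: dict holds reference to list.
Step by step:
`outer = [6, 8, 1]` → outer = [6, 8, 1]
`container = {'data': outer}` → container = {'data': [6, 8, 1]}
`container['data'].append(84)` → outer = [6, 8, 1, 84]; container = {'data': [6, 8, 1, 84]}
`print(outer)` → prints [6, 8, 1, 84]

Answer: [6, 8, 1, 84]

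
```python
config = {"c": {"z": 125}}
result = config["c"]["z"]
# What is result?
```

Trace:
`config = {"c": {"z": 125}}` → config = {'c': {'z': 125}}
`result = config["c"]["z"]` → result = 125
So result = 125

Answer: 125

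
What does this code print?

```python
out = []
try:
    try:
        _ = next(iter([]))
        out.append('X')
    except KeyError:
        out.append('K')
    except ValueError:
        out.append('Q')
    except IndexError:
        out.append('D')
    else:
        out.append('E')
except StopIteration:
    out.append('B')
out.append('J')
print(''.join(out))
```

Execution trace: 'B' (outer except StopIteration) → 'J' (after the try/except). Output: BJ

Answer: BJ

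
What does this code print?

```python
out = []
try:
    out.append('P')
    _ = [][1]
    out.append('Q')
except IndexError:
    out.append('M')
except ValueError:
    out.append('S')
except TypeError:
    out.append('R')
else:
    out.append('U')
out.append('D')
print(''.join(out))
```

Execution trace: 'P' (try body) → 'M' (except IndexError) → 'D' (after the try/except). Output: PMD

Answer: PMD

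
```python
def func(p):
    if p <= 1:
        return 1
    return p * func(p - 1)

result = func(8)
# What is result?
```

func(8) = 8 * 7 * 6 * 5 * 4 * 3 * 2 * 1 = 40320

Answer: 40320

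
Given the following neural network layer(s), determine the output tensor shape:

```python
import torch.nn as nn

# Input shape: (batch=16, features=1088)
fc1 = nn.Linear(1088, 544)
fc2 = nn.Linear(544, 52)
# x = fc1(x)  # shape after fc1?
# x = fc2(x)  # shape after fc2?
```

Input: (16, 1088) -> after fc1: (16, 544) -> Output: (16, 52)

Answer: (16, 52)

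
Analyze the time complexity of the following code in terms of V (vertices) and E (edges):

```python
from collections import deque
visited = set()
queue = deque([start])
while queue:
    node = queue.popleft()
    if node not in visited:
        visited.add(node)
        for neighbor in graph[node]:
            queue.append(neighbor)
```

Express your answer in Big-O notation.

This is Breadth-first search on a graph. Time complexity: O(V + E).

Answer: O(V + E)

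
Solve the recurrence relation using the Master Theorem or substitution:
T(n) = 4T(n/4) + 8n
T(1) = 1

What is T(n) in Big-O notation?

By Master Theorem: a=4, b=4, f(n)=8n. Since log_4(4) = 1 and f(n) = Θ(n^1), Case 2 applies. T(n) = O(n log n).

Answer: O(n log n)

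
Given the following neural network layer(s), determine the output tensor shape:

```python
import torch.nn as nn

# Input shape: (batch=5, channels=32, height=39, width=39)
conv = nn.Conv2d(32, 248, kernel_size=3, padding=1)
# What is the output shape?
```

Input: (5, 32, 39, 39) -> Output: (5, 248, 39, 39)

Answer: (5, 248, 39, 39)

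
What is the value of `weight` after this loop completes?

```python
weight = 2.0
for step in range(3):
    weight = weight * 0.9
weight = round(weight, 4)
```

Exponential decay: 2.0 * 0.9^3
`weight` takes the values: 2.0 → 1.8 → 1.62 → 1.458

Answer: 1.458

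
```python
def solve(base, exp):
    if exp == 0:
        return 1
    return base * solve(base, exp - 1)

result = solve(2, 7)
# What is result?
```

solve(2, 7) = 2 * 2 * 2 * 2 * 2 * 2 * 2 = 128

Answer: 128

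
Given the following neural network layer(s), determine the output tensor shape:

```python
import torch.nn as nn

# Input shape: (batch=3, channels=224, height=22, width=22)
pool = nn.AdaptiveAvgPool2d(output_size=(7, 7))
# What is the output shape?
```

Input: (3, 224, 22, 22) -> Output: (3, 224, 7, 7)

Answer: (3, 224, 7, 7)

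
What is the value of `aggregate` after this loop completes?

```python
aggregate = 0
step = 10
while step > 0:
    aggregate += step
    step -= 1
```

Sum 10 down to 1
`aggregate` takes the values: 0 → 10 → 19 → 27 → 34 → 40 → 45 → 49 → 52 → 54 → 55

Answer: 55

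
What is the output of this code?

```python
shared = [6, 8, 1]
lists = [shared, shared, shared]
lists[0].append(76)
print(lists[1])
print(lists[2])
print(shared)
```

Key concept: list of same reference.
Step by step:
`shared = [6, 8, 1]` → shared = [6, 8, 1]
`lists = [shared, shared, shared]` → lists = [[6, 8, 1], [6, 8, 1], [6, 8, 1]]
`lists[0].append(76)` → shared = [6, 8, 1, 76]; lists = [[6, 8, 1, 76], [6, 8, 1, 76], [6, 8, 1, 76]]
`print(lists[1])` → prints [6, 8, 1, 76]
`print(lists[2])` → prints [6, 8, 1, 76]
`print(shared)` → prints [6, 8, 1, 76]

Answer:
[6, 8, 1, 76]
[6, 8, 1, 76]
[6, 8, 1, 76]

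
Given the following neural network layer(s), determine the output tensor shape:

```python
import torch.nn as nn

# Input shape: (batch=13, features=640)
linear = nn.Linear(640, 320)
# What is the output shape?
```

Input: (13, 640) -> Output: (13, 320)

Answer: (13, 320)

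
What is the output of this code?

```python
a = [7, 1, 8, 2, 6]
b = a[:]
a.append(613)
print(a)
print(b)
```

Key concept: slice [:] creates copy.
Step by step:
`a = [7, 1, 8, 2, 6]` → a = [7, 1, 8, 2, 6]
`b = a[:]` → b = [7, 1, 8, 2, 6]
`a.append(613)` → a = [7, 1, 8, 2, 6, 613]
`print(a)` → prints [7, 1, 8, 2, 6, 613]
`print(b)` → prints [7, 1, 8, 2, 6]

Answer:
[7, 1, 8, 2, 6, 613]
[7, 1, 8, 2, 6]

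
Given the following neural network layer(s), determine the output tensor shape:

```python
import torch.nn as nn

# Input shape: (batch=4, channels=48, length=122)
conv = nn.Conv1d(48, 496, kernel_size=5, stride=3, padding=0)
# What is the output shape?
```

Input: (4, 48, 122) -> Output: (4, 496, 40)

Answer: (4, 496, 40)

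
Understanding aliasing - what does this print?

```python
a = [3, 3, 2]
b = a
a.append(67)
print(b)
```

Key concept: basic list aliasing.
Step by step:
`a = [3, 3, 2]` → a = [3, 3, 2]
`b = a` → b = [3, 3, 2] (same object as a)
`a.append(67)` → a = [3, 3, 2, 67] (same object as b); b = [3, 3, 2, 67] (same object as a)
`print(b)` → prints [3, 3, 2, 67]

Answer: [3, 3, 2, 67]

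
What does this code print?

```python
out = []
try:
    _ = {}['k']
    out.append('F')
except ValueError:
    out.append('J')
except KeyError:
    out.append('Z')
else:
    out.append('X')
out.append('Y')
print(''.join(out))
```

Execution trace: 'Z' (except KeyError) → 'Y' (after the try/except). Output: ZY

Answer: ZY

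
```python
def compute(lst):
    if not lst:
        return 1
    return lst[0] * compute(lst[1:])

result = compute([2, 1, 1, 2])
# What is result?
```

Product over [2, 1, 1, 2] = 2 * 1 * 1 * 2 = 4

Answer: 4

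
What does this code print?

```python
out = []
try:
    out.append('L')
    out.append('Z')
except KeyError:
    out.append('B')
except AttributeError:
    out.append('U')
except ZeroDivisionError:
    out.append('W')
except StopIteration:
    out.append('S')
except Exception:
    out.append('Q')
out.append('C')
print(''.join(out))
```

Execution trace: 'L' (try body) → 'Z' (try body, no exception) → 'C' (after the try/except). Output: LZC

Answer: LZC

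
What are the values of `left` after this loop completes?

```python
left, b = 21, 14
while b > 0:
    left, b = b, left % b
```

GCD of 21 and 14
`left` takes the values: 21 → 14 → 7

Answer: 7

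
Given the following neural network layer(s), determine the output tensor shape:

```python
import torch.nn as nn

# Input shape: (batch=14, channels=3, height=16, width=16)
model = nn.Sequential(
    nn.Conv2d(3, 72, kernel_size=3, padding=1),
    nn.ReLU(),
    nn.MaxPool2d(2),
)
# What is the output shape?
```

Input: (14, 3, 16, 16) -> after Conv2d: (14, 72, 16, 16) -> after ReLU: (14, 72, 16, 16) -> Output: (14, 72, 8, 8)

Answer: (14, 72, 8, 8)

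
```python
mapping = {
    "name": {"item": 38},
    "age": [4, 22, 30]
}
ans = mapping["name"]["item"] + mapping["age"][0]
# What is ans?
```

Trace:
`mapping = { ...` → mapping = {'name': {'item': 38}, 'age': [4, 22, 30]}
`ans = mapping["name"]["item"] + mapping["age"][0]` → ans = 42
So ans = 42

Answer: 42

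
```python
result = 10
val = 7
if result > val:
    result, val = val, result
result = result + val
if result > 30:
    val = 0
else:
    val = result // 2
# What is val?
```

Trace:
`result = 10` → result = 10
`val = 7` → val = 7
`if result > val: ...` → result > val is True → result = 7; val = 10
`result = result + val` → result = 17
`if result > 30: ...` → result > 30 is False, take else branch → val = 8
So val = 8

Answer: 8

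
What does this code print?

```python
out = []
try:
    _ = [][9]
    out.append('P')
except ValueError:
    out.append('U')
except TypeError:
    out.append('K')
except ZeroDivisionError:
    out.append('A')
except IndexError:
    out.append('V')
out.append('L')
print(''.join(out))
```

Execution trace: 'V' (except IndexError) → 'L' (after the try/except). Output: VL

Answer: VL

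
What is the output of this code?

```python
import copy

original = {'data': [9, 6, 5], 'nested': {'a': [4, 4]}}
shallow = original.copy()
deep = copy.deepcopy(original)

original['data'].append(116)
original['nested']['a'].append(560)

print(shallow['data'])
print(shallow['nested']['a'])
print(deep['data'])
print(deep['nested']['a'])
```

Key concept: comparing shallow vs deep copy.
Step by step:
`original = {'data': [9, 6, 5], 'nested': {'a': [4, 4]}}` → original = {'data': [9, 6, 5], 'nested': {'a': [4, 4]}}
`shallow = original.copy()` → shallow = {'data': [9, 6, 5], 'nested': {'a': [4, 4]}}
`deep = copy.deepcopy(original)` → deep = {'data': [9, 6, 5], 'nested': {'a': [4, 4]}}
`original['data'].append(116)` → original = {'data': [9, 6, 5, 116], 'nested': {'a': [4, 4]}}; shallow = {'data': [9, 6, 5, 116], 'nested': {'a': [4, 4]}}
`original['nested']['a'].append(560)` → original = {'data': [9, 6, 5, 116], 'nested': {'a': [4, 4, 560]}}; shallow = {'data': [9, 6, 5, 116], 'nested': {'a': [4, 4, 560]}}
`print(shallow['data'])` → prints [9, 6, 5, 116]
`print(shallow['nested']['a'])` → prints [4, 4, 560]
`print(deep['data'])` → prints [9, 6, 5]
`print(deep['nested']['a'])` → prints [4, 4]

Answer:
[9, 6, 5, 116]
[4, 4, 560]
[9, 6, 5]
[4, 4]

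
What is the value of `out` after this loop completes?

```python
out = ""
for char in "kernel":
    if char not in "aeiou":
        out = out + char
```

Remove vowels from 'kernel'
`out` takes the values: "" → "k" → "kr" → "krn" → "krnl"

Answer: "krnl"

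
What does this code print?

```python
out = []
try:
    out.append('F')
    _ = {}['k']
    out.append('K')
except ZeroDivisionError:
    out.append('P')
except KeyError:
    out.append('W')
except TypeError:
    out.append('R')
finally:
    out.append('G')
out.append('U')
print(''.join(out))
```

Execution trace: 'F' (try body) → 'W' (except KeyError) → 'G' (finally) → 'U' (after the try/except). Output: FWGU

Answer: FWGU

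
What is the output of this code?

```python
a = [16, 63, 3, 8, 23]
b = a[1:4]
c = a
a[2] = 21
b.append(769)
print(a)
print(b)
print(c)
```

Key concept: slice vs alias.
Step by step:
`a = [16, 63, 3, 8, 23]` → a = [16, 63, 3, 8, 23]
`b = a[1:4]` → b = [63, 3, 8]
`c = a` → c = [16, 63, 3, 8, 23] (same object as a)
`a[2] = 21` → a = [16, 63, 21, 8, 23] (same object as c); c = [16, 63, 21, 8, 23] (same object as a)
`b.append(769)` → b = [63, 3, 8, 769]
`print(a)` → prints [16, 63, 21, 8, 23]
`print(b)` → prints [63, 3, 8, 769]
`print(c)` → prints [16, 63, 21, 8, 23]

Answer:
[16, 63, 21, 8, 23]
[63, 3, 8, 769]
[16, 63, 21, 8, 23]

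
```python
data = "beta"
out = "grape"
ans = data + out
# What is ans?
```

Trace:
`data = "beta"` → data = 'beta'
`out = "grape"` → out = 'grape'
`ans = data + out` → ans = 'betagrape'
So ans = 'betagrape'

Answer: 'betagrape'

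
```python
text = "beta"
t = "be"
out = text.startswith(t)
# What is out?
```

Trace:
`text = "beta"` → text = 'beta'
`t = "be"` → t = 'be'
`out = text.startswith(t)` → out = True
So out = True

Answer: True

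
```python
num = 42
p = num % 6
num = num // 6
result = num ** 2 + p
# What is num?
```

Trace:
`num = 42` → num = 42
`p = num % 6` → p = 0
`num = num // 6` → num = 7
`result = num ** 2 + p` → result = 49
So num = 7

Answer: 7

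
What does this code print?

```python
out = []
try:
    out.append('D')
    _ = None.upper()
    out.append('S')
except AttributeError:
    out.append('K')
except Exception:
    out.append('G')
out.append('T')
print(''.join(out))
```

Execution trace: 'D' (try body) → 'K' (except AttributeError) → 'T' (after the try/except). Output: DKT

Answer: DKT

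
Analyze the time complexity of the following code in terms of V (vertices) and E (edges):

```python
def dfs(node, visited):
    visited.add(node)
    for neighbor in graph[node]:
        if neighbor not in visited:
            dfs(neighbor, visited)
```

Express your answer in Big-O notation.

This is Depth-first search (recursive). Time complexity: O(V + E).

Answer: O(V + E)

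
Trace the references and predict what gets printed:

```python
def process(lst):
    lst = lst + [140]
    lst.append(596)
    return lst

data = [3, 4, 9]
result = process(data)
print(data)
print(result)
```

Key concept: rebinding parameter vs mutation.
Step by step:
`data = [3, 4, 9]` → data = [3, 4, 9]
`result = process(data)` → result = [3, 4, 9, 140, 596]
`print(data)` → prints [3, 4, 9]
`print(result)` → prints [3, 4, 9, 140, 596]

Answer:
[3, 4, 9]
[3, 4, 9, 140, 596]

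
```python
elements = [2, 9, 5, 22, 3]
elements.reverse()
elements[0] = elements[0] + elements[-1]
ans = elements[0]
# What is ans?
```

Trace:
`elements = [2, 9, 5, 22, 3]` → elements = [2, 9, 5, 22, 3]
`elements.reverse()` → elements = [3, 22, 5, 9, 2]
`elements[0] = elements[0] + elements[-1]` → elements = [5, 22, 5, 9, 2]
`ans = elements[0]` → ans = 5
So ans = 5

Answer: 5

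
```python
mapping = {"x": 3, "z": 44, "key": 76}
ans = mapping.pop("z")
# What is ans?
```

Trace:
`mapping = {"x": 3, "z": 44, "key": 76}` → mapping = {'x': 3, 'z': 44, 'key': 76}
`ans = mapping.pop("z")` → mapping = {'x': 3, 'key': 76}; ans = 44
So ans = 44

Answer: 44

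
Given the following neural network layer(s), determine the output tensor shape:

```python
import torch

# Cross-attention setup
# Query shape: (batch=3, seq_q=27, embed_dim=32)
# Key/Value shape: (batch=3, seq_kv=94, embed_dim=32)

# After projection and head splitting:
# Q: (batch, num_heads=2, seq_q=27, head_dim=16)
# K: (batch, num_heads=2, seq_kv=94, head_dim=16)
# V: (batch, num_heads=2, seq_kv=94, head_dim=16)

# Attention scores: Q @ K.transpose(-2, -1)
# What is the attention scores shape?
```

Input: (3, 27, 32) -> Output: (3, 2, 27, 94)

Answer: (3, 2, 27, 94)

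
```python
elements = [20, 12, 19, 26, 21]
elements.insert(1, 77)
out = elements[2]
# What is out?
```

Trace:
`elements = [20, 12, 19, 26, 21]` → elements = [20, 12, 19, 26, 21]
`elements.insert(1, 77)` → elements = [20, 77, 12, 19, 26, 21]
`out = elements[2]` → out = 12
So out = 12

Answer: 12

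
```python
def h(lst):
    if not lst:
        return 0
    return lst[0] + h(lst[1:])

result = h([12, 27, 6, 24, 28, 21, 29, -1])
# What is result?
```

12 + 27 + 6 + 24 + 28 + 21 + 29 + (-1) + 0 = 146

Answer: 146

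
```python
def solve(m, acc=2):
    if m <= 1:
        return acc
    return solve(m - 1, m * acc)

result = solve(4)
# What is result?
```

Accumulator trace (n, acc): (4, 2) -> (3, 8) -> (2, 24) -> (1, 48) -> return 48

Answer: 48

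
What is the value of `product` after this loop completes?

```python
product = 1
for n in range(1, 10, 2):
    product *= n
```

Product of 1, 3, 5, ... up to 9
`product` takes the values: 1 → 3 → 15 → 105 → 945

Answer: 945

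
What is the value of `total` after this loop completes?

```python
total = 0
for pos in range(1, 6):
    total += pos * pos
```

Sum of squares 1² to 5² = 55
`total` takes the values: 0 → 1 → 5 → 14 → 30 → 55

Answer: 55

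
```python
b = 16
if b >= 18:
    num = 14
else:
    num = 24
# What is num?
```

Trace:
`b = 16` → b = 16
`if b >= 18: ...` → b >= 18 is False, take else branch → num = 24
So num = 24

Answer: 24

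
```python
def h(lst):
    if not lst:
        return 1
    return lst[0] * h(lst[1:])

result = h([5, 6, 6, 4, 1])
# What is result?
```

Product over [5, 6, 6, 4, 1] = 5 * 6 * 6 * 4 * 1 = 720

Answer: 720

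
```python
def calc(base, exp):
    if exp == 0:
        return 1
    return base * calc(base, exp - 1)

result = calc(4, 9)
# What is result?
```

calc(4, 9) = 4 * 4 * 4 * 4 * 4 * 4 * 4 * 4 * 4 = 262144

Answer: 262144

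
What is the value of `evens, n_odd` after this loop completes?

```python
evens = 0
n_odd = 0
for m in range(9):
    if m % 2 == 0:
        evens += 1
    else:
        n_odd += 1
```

Count evens and odds in range(9)
`evens, n_odd` takes the values: (0, 0) → (1, 0) → (1, 1) → (2, 1) → (2, 2) → (3, 2) → (3, 3) → (4, 3) → (4, 4) → (5, 4)

Answer: 5, 4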